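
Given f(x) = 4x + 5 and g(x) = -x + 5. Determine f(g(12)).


g(12) = -7
f(-7) = -23

-23


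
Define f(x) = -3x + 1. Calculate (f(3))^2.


f(3) = -8
(-8)^2 = 64

64


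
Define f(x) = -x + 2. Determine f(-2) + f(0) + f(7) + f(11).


f(-2) = 4
f(0) = 2
f(7) = -5
f(11) = -9
Sum = -8

-8


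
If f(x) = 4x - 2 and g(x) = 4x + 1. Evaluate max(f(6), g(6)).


25


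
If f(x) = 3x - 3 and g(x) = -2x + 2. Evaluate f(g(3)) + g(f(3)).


f(g(3)) = -15
g(f(3)) = -10
Sum = -25

-25


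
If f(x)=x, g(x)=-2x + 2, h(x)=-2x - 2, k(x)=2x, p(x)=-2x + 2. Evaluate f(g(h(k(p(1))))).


p(1) = 0
k(0) = 0
h(0) = -2
g(-2) = 6
f(6) = 6

6


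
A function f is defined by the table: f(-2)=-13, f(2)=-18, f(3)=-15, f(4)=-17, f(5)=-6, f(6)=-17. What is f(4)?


Reading from the table at x = 4

-17


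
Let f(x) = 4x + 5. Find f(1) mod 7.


f(1) = 9
9 mod 7 = 2

2


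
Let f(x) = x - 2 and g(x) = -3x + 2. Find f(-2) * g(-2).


-32


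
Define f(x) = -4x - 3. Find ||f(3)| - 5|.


f(3) = -15
|-15| = 15
|15 - 5| = 10

10


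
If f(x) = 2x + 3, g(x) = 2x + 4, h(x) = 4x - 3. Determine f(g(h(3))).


h(3) = 9
g(9) = 22
f(22) = 47

47


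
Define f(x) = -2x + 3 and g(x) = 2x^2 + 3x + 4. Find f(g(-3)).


g(-3) = 13
f(13) = -23

-23


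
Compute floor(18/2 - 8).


18/2 = 9
9 - 8 = 1
floor(1) = 1

1


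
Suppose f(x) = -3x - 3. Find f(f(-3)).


-21


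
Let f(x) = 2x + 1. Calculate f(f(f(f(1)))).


f(1) = 3
f(3) = 7
f(7) = 15
f(15) = 31

31


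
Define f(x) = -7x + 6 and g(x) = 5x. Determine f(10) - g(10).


f(10) = -64
g(10) = 50
Difference = -114

-114


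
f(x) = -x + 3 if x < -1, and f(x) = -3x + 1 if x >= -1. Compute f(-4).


-4 satisfies x < -1
f(-4) = 7

7


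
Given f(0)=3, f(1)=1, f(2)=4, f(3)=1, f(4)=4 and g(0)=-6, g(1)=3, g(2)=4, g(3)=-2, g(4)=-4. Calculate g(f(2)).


f(2) = 4
g(4) = -4

-4


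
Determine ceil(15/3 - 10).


15/3 = 5
5 - 10 = -5
ceil(-5) = -5

-5


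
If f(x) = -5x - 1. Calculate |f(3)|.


f(3) = -16
|-16| = 16

16


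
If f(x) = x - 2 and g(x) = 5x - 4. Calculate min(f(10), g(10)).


f(10) = 8
g(10) = 46
min = 8

8


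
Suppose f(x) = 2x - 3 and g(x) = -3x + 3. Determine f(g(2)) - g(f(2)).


f(g(2)) = -9
g(f(2)) = 0
Difference = -9

-9


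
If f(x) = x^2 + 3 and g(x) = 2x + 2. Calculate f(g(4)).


g(4) = 10
f(10) = 1*(10)^2 + 3 = 103

103


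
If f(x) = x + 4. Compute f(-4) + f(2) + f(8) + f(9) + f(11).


f(-4) = 0
f(2) = 6
f(8) = 12
f(9) = 13
f(11) = 15
Sum = 46

46


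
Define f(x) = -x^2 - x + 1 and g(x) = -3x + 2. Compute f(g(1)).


g(1) = -1
f(-1) = (-1)*(-1)^2 - 1*(-1) + 1 = 1

1


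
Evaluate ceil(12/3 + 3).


12/3 = 4
4 + 3 = 7
ceil(7) = 7

7


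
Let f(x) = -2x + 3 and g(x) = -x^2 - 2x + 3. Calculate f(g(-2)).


g(-2) = 3
f(3) = -3

-3


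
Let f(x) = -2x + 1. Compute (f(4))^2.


49


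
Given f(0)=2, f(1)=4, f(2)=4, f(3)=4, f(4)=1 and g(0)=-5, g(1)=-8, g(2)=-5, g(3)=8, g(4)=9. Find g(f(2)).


f(2) = 4
g(4) = 9

9


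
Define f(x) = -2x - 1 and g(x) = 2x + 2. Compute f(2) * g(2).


f(2) = -5
g(2) = 6
Product = -30

-30


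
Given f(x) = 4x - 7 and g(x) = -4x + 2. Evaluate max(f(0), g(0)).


2


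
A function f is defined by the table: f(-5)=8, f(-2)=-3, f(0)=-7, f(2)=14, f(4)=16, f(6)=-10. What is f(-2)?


Reading from the table at x = -2

-3


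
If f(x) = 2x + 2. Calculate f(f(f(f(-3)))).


f(-3) = -4
f(-4) = -6
f(-6) = -10
f(-10) = -18

-18


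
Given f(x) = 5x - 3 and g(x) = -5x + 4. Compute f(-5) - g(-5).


f(-5) = -28
g(-5) = 29
Difference = -57

-57


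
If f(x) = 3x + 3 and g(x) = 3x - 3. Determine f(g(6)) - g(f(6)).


f(g(6)) = 48
g(f(6)) = 60
Difference = -12

-12


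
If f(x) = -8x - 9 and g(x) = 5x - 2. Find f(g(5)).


g(5) = 23
f(23) = -193

-193


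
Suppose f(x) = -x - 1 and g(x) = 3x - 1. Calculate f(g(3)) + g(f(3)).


f(g(3)) = -9
g(f(3)) = -13
Sum = -22

-22


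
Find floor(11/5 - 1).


11/5 = 2.2
2.2 - 1 = 1.2
floor(1.2) = 1

1


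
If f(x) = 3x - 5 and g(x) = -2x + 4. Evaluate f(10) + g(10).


f(10) = 25
g(10) = -16
Sum = 9

9


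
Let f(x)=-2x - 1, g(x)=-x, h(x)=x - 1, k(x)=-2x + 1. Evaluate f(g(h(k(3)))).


k(3) = -5
h(-5) = -6
g(-6) = 6
f(6) = -13

-13


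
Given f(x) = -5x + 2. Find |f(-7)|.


f(-7) = 37
|37| = 37

37


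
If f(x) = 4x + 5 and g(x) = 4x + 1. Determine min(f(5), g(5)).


21


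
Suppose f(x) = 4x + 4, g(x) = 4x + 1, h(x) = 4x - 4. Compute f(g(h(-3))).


h(-3) = -16
g(-16) = -63
f(-63) = -248

-248


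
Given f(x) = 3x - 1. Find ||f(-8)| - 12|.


f(-8) = -25
|-25| = 25
|25 - 12| = 13

13


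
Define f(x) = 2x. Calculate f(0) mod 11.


f(0) = 0
0 mod 11 = 0

0


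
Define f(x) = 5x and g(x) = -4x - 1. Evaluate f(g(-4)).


g(-4) = 15
f(15) = 75

75


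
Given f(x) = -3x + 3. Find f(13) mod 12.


f(13) = -36
-36 mod 12 = 0

0


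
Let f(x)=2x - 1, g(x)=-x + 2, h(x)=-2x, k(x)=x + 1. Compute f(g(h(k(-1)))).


k(-1) = 0
h(0) = 0
g(0) = 2
f(2) = 3

3


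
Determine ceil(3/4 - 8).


3/4 = 0.75
0.75 - 8 = -7.25
ceil(-7.25) = -7

-7


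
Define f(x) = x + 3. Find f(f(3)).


f(3) = 6
f(6) = 9

9


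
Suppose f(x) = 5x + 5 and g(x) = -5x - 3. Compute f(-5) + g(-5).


f(-5) = -20
g(-5) = 22
Sum = 2

2


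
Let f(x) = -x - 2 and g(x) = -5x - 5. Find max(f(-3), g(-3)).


f(-3) = 1
g(-3) = 10
max = 10

10


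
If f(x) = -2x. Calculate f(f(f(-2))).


f(-2) = 4
f(4) = -8
f(-8) = 16

16


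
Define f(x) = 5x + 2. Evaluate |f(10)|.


f(10) = 52
|52| = 52

52


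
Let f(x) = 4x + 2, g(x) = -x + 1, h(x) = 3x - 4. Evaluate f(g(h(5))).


h(5) = 11
g(11) = -10
f(-10) = -38

-38


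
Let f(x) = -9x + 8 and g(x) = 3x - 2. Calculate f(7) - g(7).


f(7) = -55
g(7) = 19
Difference = -74

-74


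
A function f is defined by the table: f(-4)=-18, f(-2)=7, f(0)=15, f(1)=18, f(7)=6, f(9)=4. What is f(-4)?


-18


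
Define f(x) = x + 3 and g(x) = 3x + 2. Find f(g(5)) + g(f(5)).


f(g(5)) = 20
g(f(5)) = 26
Sum = 46

46


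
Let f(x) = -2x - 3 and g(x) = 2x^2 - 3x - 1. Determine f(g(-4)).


g(-4) = 43
f(43) = -89

-89


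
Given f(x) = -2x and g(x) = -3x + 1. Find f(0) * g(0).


f(0) = 0
g(0) = 1
Product = 0

0


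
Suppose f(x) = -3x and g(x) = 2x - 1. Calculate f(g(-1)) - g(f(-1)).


f(g(-1)) = 9
g(f(-1)) = 5
Difference = 4

4


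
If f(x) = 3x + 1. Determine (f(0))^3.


f(0) = 1
(1)^3 = 1

1


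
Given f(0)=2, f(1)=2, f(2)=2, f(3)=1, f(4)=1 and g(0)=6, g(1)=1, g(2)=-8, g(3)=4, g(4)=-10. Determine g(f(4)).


f(4) = 1
g(1) = 1

1


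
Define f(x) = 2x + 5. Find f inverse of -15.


Solve 2x + 5 = -15
x = (-15 - 5) / 2 = -10

-10


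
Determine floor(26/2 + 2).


26/2 = 13
13 + 2 = 15
floor(15) = 15

15


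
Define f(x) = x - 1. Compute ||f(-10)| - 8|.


f(-10) = -11
|-11| = 11
|11 - 8| = 3

3


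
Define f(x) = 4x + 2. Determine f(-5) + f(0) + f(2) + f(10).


36


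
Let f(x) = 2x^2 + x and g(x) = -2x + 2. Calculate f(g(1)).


g(1) = 0
f(0) = 2*(0)^2 + 1*(0) = 0

0


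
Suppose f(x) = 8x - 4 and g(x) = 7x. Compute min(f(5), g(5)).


35


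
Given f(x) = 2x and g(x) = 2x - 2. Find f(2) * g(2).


f(2) = 4
g(2) = 2
Product = 8

8


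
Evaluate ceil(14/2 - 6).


14/2 = 7
7 - 6 = 1
ceil(1) = 1

1


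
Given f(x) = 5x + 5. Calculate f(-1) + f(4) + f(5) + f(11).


115


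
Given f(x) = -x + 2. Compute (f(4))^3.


-8


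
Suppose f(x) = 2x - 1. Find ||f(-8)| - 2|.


f(-8) = -17
|-17| = 17
|17 - 2| = 15

15


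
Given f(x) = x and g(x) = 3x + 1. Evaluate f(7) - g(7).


f(7) = 7
g(7) = 22
Difference = -15

-15


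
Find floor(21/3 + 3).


21/3 = 7
7 + 3 = 10
floor(10) = 10

10


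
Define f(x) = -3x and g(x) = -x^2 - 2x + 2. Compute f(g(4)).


g(4) = -22
f(-22) = 66

66


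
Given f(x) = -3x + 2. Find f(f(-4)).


-40


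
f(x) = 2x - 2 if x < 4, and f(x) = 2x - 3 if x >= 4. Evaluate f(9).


9 satisfies x >= 4
f(9) = 15

15


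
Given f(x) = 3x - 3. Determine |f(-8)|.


f(-8) = -27
|-27| = 27

27


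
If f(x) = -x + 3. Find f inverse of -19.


Solve -x + 3 = -19
x = (-19 - 3) / (-1) = 22

22


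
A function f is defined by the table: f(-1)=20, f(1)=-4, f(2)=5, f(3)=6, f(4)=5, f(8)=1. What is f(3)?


Reading from the table at x = 3

6


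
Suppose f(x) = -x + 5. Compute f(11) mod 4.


f(11) = -6
-6 mod 4 = 2

2


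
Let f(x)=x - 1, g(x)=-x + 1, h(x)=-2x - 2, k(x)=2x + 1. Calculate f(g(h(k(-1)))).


k(-1) = -1
h(-1) = 0
g(0) = 1
f(1) = 0

0


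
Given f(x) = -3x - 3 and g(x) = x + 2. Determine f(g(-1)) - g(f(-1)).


f(g(-1)) = -6
g(f(-1)) = 2
Difference = -8

-8


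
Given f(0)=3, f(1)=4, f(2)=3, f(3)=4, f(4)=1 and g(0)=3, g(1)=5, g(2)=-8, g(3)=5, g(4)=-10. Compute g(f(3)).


f(3) = 4
g(4) = -10

-10


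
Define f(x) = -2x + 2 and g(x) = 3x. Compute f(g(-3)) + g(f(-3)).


f(g(-3)) = 20
g(f(-3)) = 24
Sum = 44

44


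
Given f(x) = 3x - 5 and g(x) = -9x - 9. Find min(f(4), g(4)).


f(4) = 7
g(4) = -45
min = -45

-45


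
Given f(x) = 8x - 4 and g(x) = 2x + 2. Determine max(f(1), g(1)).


f(1) = 4
g(1) = 4
max = 4

4


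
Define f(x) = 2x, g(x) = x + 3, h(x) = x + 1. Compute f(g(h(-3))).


h(-3) = -2
g(-2) = 1
f(1) = 2

2


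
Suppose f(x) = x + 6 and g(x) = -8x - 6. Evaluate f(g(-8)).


64


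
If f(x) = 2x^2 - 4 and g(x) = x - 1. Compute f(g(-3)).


g(-3) = -4
f(-4) = 2*(-4)^2 - 4 = 28

28


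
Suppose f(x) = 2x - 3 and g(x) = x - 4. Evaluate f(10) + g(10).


f(10) = 17
g(10) = 6
Sum = 23

23


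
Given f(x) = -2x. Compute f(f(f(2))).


f(2) = -4
f(-4) = 8
f(8) = -16

-16


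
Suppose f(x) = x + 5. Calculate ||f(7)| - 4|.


f(7) = 12
|12| = 12
|12 - 4| = 8

8


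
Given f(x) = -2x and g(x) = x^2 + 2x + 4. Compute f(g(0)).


g(0) = 4
f(4) = -8

-8


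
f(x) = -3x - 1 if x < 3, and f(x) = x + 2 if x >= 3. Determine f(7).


7 satisfies x >= 3
f(7) = 9

9


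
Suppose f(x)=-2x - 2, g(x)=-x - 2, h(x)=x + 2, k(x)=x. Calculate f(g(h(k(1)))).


k(1) = 1
h(1) = 3
g(3) = -5
f(-5) = 8

8


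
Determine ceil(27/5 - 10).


27/5 = 5.4
5.4 - 10 = -4.6
ceil(-4.6) = -4

-4


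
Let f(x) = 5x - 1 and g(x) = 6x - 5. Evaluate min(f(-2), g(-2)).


f(-2) = -11
g(-2) = -17
min = -17

-17


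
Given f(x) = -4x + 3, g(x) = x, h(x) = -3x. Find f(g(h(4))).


h(4) = -12
g(-12) = -12
f(-12) = 51

51


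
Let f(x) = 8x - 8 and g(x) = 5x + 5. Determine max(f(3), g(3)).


f(3) = 16
g(3) = 20
max = 20

20


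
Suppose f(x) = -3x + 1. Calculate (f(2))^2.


25


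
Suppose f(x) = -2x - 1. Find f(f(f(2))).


-19


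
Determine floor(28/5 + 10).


28/5 = 5.6
5.6 + 10 = 15.6
floor(15.6) = 15

15


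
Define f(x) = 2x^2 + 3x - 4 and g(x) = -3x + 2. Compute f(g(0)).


g(0) = 2
f(2) = 2*(2)^2 + 3*(2) - 4 = 10

10


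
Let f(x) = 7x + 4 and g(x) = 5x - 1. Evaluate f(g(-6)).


g(-6) = -31
f(-31) = -213

-213


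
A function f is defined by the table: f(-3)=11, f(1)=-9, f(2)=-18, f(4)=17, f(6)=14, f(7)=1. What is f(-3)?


11


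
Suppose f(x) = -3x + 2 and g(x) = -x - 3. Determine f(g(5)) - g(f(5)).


f(g(5)) = 26
g(f(5)) = 10
Difference = 16

16


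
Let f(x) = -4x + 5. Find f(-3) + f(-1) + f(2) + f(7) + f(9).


-31


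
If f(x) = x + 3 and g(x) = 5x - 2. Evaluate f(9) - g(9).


f(9) = 12
g(9) = 43
Difference = -31

-31


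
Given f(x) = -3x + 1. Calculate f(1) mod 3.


f(1) = -2
-2 mod 3 = 1

1


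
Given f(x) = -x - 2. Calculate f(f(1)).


f(1) = -3
f(-3) = 1

1


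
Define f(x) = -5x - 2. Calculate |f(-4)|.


f(-4) = 18
|18| = 18

18


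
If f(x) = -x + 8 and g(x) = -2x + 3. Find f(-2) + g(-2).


17


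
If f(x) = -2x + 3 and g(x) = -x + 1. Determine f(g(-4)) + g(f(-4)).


f(g(-4)) = -7
g(f(-4)) = -10
Sum = -17

-17


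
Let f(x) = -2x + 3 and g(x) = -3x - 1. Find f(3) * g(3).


f(3) = -3
g(3) = -10
Product = 30

30


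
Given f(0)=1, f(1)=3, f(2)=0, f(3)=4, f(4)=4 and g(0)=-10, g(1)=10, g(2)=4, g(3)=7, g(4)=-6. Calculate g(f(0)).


f(0) = 1
g(1) = 10

10


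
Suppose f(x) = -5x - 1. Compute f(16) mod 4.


f(16) = -81
-81 mod 4 = 3

3


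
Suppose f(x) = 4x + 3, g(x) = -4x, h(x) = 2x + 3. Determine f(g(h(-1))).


-13


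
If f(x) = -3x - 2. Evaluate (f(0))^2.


f(0) = -2
(-2)^2 = 4

4


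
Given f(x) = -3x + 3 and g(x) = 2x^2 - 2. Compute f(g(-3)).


g(-3) = 16
f(16) = -45

-45


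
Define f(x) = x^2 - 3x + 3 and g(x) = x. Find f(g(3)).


g(3) = 3
f(3) = 1*(3)^2 - 3*(3) + 3 = 3

3


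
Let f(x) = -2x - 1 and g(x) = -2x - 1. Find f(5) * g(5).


f(5) = -11
g(5) = -11
Product = 121

121


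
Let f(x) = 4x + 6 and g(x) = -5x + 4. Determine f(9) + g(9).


f(9) = 42
g(9) = -41
Sum = 1

1


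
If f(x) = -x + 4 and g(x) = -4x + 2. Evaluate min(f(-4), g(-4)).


f(-4) = 8
g(-4) = 18
min = 8

8


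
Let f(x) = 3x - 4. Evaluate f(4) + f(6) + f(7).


f(4) = 8
f(6) = 14
f(7) = 17
Sum = 39

39


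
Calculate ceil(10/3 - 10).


10/3 = 3.3333
3.3333 - 10 = -6.6667
ceil(-6.6667) = -6

-6


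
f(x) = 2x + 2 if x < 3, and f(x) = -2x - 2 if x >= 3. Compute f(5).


5 satisfies x >= 3
f(5) = -12

-12


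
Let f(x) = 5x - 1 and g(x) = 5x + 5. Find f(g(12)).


g(12) = 65
f(65) = 324

324


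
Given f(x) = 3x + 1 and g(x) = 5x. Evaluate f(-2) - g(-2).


5


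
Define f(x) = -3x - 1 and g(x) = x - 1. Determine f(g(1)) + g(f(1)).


f(g(1)) = -1
g(f(1)) = -5
Sum = -6

-6


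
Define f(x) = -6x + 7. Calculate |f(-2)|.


f(-2) = 19
|19| = 19

19


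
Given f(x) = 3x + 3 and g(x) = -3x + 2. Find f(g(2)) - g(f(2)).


f(g(2)) = -9
g(f(2)) = -25
Difference = 16

16


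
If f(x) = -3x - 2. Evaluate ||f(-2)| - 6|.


f(-2) = 4
|4| = 4
|4 - 6| = 2

2


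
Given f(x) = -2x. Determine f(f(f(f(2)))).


f(2) = -4
f(-4) = 8
f(8) = -16
f(-16) = 32

32


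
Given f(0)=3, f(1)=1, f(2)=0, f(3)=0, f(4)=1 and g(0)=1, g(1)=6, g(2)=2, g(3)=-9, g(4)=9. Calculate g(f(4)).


f(4) = 1
g(1) = 6

6


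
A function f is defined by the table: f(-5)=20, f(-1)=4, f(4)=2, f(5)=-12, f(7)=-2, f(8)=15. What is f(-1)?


Reading from the table at x = -1

4


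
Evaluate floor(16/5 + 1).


16/5 = 3.2
3.2 + 1 = 4.2
floor(4.2) = 4

4


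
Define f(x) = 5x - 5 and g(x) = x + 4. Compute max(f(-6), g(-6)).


f(-6) = -35
g(-6) = -2
max = -2

-2


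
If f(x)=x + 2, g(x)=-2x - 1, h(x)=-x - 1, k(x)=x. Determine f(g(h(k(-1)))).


k(-1) = -1
h(-1) = 0
g(0) = -1
f(-1) = 1

1


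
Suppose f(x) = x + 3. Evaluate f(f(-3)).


f(-3) = 0
f(0) = 3

3


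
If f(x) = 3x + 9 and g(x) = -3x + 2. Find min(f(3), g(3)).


f(3) = 18
g(3) = -7
min = -7

-7


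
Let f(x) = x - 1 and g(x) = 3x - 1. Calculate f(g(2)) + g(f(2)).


f(g(2)) = 4
g(f(2)) = 2
Sum = 6

6


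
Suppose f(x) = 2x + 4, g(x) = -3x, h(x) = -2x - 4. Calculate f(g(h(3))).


64


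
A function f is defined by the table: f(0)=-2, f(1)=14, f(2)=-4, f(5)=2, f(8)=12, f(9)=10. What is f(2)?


Reading from the table at x = 2

-4


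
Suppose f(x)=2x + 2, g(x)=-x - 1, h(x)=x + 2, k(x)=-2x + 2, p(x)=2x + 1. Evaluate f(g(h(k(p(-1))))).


p(-1) = -1
k(-1) = 4
h(4) = 6
g(6) = -7
f(-7) = -12

-12


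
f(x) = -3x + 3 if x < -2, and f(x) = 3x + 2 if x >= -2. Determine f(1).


1 satisfies x >= -2
f(1) = 5

5


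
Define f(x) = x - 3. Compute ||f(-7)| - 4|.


f(-7) = -10
|-10| = 10
|10 - 4| = 6

6


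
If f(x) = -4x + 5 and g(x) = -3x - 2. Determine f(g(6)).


85


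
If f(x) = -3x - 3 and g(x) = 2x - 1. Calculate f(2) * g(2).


-27


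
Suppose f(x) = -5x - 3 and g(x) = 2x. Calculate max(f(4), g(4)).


8


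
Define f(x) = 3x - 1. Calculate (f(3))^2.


f(3) = 8
(8)^2 = 64

64


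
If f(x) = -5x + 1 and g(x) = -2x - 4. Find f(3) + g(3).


f(3) = -14
g(3) = -10
Sum = -24

-24


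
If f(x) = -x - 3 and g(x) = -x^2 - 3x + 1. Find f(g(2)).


g(2) = -9
f(-9) = 6

6


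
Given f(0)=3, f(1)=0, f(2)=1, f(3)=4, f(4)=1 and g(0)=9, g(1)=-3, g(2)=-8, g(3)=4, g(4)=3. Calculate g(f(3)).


f(3) = 4
g(4) = 3

3


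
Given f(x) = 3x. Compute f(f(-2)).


f(-2) = -6
f(-6) = -18

-18


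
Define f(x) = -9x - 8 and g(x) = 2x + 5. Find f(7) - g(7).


f(7) = -71
g(7) = 19
Difference = -90

-90


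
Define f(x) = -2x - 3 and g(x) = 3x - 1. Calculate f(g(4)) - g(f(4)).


9


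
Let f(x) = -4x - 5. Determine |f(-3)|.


f(-3) = 7
|7| = 7

7


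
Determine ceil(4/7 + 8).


4/7 = 0.5714
0.5714 + 8 = 8.5714
ceil(8.5714) = 9

9


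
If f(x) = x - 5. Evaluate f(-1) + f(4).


f(-1) = -6
f(4) = -1
Sum = -7

-7


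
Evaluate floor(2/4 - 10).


2/4 = 0.5
0.5 - 10 = -9.5
floor(-9.5) = -10

-10


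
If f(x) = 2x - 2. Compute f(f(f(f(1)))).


f(1) = 0
f(0) = -2
f(-2) = -6
f(-6) = -14

-14


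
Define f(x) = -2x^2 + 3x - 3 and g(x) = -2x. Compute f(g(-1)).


g(-1) = 2
f(2) = (-2)*(2)^2 + 3*(2) - 3 = -5

-5


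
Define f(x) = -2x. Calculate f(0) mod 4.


f(0) = 0
0 mod 4 = 0

0


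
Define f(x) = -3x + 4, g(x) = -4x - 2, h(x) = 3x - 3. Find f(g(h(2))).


h(2) = 3
g(3) = -14
f(-14) = 46

46


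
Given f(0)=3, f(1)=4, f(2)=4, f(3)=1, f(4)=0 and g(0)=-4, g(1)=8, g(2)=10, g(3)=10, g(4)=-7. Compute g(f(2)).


-7


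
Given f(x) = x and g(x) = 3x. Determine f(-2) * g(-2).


f(-2) = -2
g(-2) = -6
Product = 12

12


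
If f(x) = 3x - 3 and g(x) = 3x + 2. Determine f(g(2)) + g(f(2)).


f(g(2)) = 21
g(f(2)) = 11
Sum = 32

32


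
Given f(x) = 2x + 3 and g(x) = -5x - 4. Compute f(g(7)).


g(7) = -39
f(-39) = -75

-75


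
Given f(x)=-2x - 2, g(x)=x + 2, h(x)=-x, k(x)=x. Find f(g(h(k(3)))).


0


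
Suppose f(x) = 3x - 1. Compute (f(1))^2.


f(1) = 2
(2)^2 = 4

4


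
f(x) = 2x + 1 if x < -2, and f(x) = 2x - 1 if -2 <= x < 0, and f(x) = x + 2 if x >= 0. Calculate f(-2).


-2 satisfies -2 <= x < 0
f(-2) = -5

-5


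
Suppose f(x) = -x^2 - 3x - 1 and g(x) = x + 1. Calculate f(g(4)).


g(4) = 5
f(5) = (-1)*(5)^2 - 3*(5) - 1 = -41

-41


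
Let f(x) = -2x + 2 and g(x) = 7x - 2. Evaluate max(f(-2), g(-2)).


f(-2) = 6
g(-2) = -16
max = 6

6


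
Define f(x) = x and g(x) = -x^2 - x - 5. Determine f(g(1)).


g(1) = -7
f(-7) = -7

-7


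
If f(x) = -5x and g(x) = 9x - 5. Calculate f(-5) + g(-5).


f(-5) = 25
g(-5) = -50
Sum = -25

-25


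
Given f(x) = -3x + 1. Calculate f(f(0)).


f(0) = 1
f(1) = -2

-2


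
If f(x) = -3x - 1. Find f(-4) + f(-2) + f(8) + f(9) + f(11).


f(-4) = 11
f(-2) = 5
f(8) = -25
f(9) = -28
f(11) = -34
Sum = -71

-71


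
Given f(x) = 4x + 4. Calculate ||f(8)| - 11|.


f(8) = 36
|36| = 36
|36 - 11| = 25

25


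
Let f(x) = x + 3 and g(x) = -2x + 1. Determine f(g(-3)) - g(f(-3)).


9


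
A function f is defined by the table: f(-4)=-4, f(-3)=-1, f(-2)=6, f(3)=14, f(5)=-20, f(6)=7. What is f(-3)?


-1


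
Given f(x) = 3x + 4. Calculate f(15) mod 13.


10


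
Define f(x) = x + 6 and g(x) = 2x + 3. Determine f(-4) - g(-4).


f(-4) = 2
g(-4) = -5
Difference = 7

7


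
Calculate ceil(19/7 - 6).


-3


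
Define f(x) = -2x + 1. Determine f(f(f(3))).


f(3) = -5
f(-5) = 11
f(11) = -21

-21


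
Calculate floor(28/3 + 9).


28/3 = 9.3333
9.3333 + 9 = 18.3333
floor(18.3333) = 18

18


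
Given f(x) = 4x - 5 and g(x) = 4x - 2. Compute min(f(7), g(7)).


f(7) = 23
g(7) = 26
min = 23

23


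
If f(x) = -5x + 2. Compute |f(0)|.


f(0) = 2
|2| = 2

2


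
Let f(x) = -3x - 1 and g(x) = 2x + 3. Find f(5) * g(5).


f(5) = -16
g(5) = 13
Product = -208

-208


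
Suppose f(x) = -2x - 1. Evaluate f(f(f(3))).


f(3) = -7
f(-7) = 13
f(13) = -27

-27


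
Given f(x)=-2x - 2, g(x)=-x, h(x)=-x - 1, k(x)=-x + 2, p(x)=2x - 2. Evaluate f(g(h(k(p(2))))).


p(2) = 2
k(2) = 0
h(0) = -1
g(-1) = 1
f(1) = -4

-4


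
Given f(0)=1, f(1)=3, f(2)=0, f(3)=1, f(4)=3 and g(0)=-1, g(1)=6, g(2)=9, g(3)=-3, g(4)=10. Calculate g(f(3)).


f(3) = 1
g(1) = 6

6


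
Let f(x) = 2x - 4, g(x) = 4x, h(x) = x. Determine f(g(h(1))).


4


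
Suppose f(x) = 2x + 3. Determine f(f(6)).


f(6) = 15
f(15) = 33

33


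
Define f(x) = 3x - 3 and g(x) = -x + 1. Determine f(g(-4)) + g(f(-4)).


28


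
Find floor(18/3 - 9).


18/3 = 6
6 - 9 = -3
floor(-3) = -3

-3


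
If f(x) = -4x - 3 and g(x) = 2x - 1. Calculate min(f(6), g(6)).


f(6) = -27
g(6) = 11
min = -27

-27


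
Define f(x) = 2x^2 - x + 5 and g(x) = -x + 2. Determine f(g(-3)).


50


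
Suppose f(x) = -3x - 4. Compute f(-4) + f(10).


f(-4) = 8
f(10) = -34
Sum = -26

-26


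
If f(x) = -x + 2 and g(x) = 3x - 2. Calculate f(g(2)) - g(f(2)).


f(g(2)) = -2
g(f(2)) = -2
Difference = 0

0


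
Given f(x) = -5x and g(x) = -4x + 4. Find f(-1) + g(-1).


13


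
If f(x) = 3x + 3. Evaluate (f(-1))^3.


f(-1) = 0
(0)^3 = 0

0


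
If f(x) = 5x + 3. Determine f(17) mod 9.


7


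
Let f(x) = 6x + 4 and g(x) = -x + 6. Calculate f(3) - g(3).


19


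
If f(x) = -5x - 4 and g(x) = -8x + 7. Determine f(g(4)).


121


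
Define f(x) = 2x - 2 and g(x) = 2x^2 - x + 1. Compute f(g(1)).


g(1) = 2
f(2) = 2

2


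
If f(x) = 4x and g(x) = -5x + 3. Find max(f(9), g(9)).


f(9) = 36
g(9) = -42
max = 36

36


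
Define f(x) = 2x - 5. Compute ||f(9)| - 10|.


f(9) = 13
|13| = 13
|13 - 10| = 3

3


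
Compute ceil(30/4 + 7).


30/4 = 7.5
7.5 + 7 = 14.5
ceil(14.5) = 15

15


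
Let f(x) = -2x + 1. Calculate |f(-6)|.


f(-6) = 13
|13| = 13

13


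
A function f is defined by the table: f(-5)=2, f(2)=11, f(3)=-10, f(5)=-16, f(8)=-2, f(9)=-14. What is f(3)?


-10


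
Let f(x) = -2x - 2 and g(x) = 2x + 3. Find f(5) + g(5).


f(5) = -12
g(5) = 13
Sum = 1

1


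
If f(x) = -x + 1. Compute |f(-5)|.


f(-5) = 6
|6| = 6

6


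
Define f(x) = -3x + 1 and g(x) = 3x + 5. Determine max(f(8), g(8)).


f(8) = -23
g(8) = 29
max = 29

29


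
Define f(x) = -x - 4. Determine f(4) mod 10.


f(4) = -8
-8 mod 10 = 2

2


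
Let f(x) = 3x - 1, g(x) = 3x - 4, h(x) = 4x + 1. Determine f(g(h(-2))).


-76


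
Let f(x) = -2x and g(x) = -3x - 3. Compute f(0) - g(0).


f(0) = 0
g(0) = -3
Difference = 3

3


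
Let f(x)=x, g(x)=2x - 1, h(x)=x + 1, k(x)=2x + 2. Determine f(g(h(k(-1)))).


k(-1) = 0
h(0) = 1
g(1) = 1
f(1) = 1

1


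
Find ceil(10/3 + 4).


10/3 = 3.3333
3.3333 + 4 = 7.3333
ceil(7.3333) = 8

8


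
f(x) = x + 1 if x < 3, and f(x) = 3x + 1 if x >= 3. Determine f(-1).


-1 satisfies x < 3
f(-1) = 0

0


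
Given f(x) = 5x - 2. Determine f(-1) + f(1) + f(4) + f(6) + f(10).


f(-1) = -7
f(1) = 3
f(4) = 18
f(6) = 28
f(10) = 48
Sum = 90

90


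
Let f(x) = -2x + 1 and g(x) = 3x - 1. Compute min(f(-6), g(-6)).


f(-6) = 13
g(-6) = -19
min = -19

-19


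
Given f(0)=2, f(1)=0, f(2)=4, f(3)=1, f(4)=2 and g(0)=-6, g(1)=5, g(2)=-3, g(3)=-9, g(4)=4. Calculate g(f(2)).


f(2) = 4
g(4) = 4

4


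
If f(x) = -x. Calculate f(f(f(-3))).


f(-3) = 3
f(3) = -3
f(-3) = 3

3


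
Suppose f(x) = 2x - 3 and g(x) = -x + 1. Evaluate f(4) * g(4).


-15


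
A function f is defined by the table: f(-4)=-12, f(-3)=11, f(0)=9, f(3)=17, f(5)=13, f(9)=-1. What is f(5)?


Reading from the table at x = 5

13


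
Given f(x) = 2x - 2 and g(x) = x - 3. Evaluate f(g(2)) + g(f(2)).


f(g(2)) = -4
g(f(2)) = -1
Sum = -5

-5


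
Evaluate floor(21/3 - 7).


21/3 = 7
7 - 7 = 0
floor(0) = 0

0


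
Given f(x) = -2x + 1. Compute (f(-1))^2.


f(-1) = 3
(3)^2 = 9

9


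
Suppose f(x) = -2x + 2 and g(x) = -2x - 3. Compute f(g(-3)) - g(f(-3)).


f(g(-3)) = -4
g(f(-3)) = -19
Difference = 15

15


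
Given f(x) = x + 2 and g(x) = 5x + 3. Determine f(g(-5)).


g(-5) = -22
f(-22) = -20

-20


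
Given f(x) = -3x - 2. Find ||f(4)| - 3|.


11


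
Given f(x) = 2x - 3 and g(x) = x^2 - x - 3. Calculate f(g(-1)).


g(-1) = -1
f(-1) = -5

-5


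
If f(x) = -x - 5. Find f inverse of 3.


Solve -x - 5 = 3
x = (3 + 5) / (-1) = -8

-8


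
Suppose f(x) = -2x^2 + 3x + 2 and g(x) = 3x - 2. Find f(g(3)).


g(3) = 7
f(7) = (-2)*(7)^2 + 3*(7) + 2 = -75

-75


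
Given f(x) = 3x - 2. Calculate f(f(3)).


f(3) = 7
f(7) = 19

19


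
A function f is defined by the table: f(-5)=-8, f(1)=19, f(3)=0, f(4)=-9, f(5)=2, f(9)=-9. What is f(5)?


Reading from the table at x = 5

2


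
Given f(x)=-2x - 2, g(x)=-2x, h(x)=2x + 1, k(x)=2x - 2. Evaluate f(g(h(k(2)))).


k(2) = 2
h(2) = 5
g(5) = -10
f(-10) = 18

18


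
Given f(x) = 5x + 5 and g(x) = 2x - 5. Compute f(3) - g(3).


f(3) = 20
g(3) = 1
Difference = 19

19


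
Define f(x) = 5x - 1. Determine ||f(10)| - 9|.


40


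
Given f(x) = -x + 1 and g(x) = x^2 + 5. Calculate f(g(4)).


g(4) = 21
f(21) = -20

-20


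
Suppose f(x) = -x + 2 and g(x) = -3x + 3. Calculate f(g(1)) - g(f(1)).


f(g(1)) = 2
g(f(1)) = 0
Difference = 2

2


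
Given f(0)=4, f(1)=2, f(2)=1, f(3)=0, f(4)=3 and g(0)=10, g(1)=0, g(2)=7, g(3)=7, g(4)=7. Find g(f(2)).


0


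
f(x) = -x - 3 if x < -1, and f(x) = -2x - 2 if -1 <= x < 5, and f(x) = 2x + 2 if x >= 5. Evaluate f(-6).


-6 satisfies x < -1
f(-6) = 3

3


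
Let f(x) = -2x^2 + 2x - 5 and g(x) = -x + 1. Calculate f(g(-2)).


g(-2) = 3
f(3) = (-2)*(3)^2 + 2*(3) - 5 = -17

-17


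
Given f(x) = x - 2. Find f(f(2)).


f(2) = 0
f(0) = -2

-2


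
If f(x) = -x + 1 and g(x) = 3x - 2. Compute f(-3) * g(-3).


f(-3) = 4
g(-3) = -11
Product = -44

-44


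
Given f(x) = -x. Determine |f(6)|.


f(6) = -6
|-6| = 6

6


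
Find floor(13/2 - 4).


2


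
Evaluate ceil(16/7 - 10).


16/7 = 2.2857
2.2857 - 10 = -7.7143
ceil(-7.7143) = -7

-7


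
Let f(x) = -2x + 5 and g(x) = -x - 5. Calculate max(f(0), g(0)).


f(0) = 5
g(0) = -5
max = 5

5


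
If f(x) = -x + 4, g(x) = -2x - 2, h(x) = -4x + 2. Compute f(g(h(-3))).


h(-3) = 14
g(14) = -30
f(-30) = 34

34


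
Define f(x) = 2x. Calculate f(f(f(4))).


f(4) = 8
f(8) = 16
f(16) = 32

32


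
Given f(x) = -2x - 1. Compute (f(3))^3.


f(3) = -7
(-7)^3 = -343

-343


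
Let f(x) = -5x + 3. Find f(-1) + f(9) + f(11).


f(-1) = 8
f(9) = -42
f(11) = -52
Sum = -86

-86


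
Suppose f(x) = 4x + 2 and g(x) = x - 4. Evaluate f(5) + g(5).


f(5) = 22
g(5) = 1
Sum = 23

23


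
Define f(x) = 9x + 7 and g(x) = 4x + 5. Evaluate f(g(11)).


g(11) = 49
f(49) = 448

448


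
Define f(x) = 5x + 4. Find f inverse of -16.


Solve 5x + 4 = -16
x = (-16 - 4) / 5 = -4

-4


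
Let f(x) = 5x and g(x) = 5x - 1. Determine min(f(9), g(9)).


f(9) = 45
g(9) = 44
min = 44

44


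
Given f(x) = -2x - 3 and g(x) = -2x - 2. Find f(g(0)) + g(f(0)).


f(g(0)) = 1
g(f(0)) = 4
Sum = 5

5


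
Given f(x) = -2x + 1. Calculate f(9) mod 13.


9


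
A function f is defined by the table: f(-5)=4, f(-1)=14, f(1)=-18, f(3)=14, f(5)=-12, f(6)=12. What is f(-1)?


Reading from the table at x = -1

14


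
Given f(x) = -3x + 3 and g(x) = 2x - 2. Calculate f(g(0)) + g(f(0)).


f(g(0)) = 9
g(f(0)) = 4
Sum = 13

13


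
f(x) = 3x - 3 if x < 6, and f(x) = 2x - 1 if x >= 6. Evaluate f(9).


9 satisfies x >= 6
f(9) = 17

17


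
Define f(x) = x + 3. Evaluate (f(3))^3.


f(3) = 6
(6)^3 = 216

216


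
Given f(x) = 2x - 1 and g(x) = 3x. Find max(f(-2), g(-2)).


f(-2) = -5
g(-2) = -6
max = -5

-5


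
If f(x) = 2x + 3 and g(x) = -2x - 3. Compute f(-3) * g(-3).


f(-3) = -3
g(-3) = 3
Product = -9

-9


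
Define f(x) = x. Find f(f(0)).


0


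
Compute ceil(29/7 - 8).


-3


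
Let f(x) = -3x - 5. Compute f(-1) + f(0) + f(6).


f(-1) = -2
f(0) = -5
f(6) = -23
Sum = -30

-30


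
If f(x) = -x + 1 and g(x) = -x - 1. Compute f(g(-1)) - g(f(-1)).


4


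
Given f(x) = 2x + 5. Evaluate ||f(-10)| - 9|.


f(-10) = -15
|-15| = 15
|15 - 9| = 6

6


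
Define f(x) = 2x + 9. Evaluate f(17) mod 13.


4


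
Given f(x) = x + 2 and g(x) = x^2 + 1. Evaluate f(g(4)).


g(4) = 17
f(17) = 19

19


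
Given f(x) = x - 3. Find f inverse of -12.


-9


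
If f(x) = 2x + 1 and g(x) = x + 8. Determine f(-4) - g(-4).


f(-4) = -7
g(-4) = 4
Difference = -11

-11


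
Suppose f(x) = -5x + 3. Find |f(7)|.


f(7) = -32
|-32| = 32

32


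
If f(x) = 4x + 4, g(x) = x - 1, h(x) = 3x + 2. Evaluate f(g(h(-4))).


h(-4) = -10
g(-10) = -11
f(-11) = -40

-40


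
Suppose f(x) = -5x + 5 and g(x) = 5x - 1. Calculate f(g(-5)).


g(-5) = -26
f(-26) = 135

135


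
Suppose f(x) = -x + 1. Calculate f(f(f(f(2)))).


f(2) = -1
f(-1) = 2
f(2) = -1
f(-1) = 2

2


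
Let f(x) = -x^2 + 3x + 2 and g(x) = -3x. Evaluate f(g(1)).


g(1) = -3
f(-3) = (-1)*(-3)^2 + 3*(-3) + 2 = -16

-16


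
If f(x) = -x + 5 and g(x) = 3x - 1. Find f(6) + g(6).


f(6) = -1
g(6) = 17
Sum = 16

16


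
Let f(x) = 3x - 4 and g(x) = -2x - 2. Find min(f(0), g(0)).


f(0) = -4
g(0) = -2
min = -4

-4


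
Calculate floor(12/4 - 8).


-5


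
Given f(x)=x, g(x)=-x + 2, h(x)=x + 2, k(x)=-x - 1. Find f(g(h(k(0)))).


1


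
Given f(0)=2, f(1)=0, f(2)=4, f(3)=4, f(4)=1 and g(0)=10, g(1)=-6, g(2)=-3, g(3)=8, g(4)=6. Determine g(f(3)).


f(3) = 4
g(4) = 6

6


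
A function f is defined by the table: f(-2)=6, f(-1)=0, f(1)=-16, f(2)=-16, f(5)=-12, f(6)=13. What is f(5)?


-12


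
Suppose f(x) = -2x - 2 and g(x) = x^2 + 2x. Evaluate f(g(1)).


g(1) = 3
f(3) = -8

-8


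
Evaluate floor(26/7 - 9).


26/7 = 3.7143
3.7143 - 9 = -5.2857
floor(-5.2857) = -6

-6


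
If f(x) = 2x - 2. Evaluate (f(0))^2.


f(0) = -2
(-2)^2 = 4

4


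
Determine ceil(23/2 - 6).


23/2 = 11.5
11.5 - 6 = 5.5
ceil(5.5) = 6

6


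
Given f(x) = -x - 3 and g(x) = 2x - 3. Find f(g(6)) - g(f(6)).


f(g(6)) = -12
g(f(6)) = -21
Difference = 9

9


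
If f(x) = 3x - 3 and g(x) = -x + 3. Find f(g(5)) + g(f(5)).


f(g(5)) = -9
g(f(5)) = -9
Sum = -18

-18


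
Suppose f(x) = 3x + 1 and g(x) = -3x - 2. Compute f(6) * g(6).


f(6) = 19
g(6) = -20
Product = -380

-380


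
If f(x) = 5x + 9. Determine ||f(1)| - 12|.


f(1) = 14
|14| = 14
|14 - 12| = 2

2


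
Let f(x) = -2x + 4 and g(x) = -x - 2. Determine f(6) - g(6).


f(6) = -8
g(6) = -8
Difference = 0

0


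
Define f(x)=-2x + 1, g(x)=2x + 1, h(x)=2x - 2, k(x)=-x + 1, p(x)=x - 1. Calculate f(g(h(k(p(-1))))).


p(-1) = -2
k(-2) = 3
h(3) = 4
g(4) = 9
f(9) = -17

-17


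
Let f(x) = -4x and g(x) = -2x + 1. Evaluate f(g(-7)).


-60


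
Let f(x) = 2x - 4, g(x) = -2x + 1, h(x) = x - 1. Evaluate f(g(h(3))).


h(3) = 2
g(2) = -3
f(-3) = -10

-10


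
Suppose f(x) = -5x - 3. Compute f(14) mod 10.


f(14) = -73
-73 mod 10 = 7

7


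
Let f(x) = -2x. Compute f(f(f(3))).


f(3) = -6
f(-6) = 12
f(12) = -24

-24


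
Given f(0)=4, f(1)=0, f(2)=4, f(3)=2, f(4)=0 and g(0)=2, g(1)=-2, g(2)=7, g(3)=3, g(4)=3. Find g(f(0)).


f(0) = 4
g(4) = 3

3


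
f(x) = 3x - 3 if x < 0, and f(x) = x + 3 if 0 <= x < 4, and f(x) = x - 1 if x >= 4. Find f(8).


8 satisfies x >= 4
f(8) = 7

7


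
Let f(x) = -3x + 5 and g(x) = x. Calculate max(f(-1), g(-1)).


f(-1) = 8
g(-1) = -1
max = 8

8


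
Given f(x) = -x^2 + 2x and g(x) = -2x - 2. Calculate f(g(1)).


-24


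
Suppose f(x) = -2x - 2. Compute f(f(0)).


f(0) = -2
f(-2) = 2

2


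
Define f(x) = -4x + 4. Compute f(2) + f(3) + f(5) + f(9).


f(2) = -4
f(3) = -8
f(5) = -16
f(9) = -32
Sum = -60

-60


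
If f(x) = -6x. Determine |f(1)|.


f(1) = -6
|-6| = 6

6


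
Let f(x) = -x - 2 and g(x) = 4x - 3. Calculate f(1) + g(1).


f(1) = -3
g(1) = 1
Sum = -2

-2


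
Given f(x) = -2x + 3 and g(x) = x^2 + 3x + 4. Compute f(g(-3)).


-5


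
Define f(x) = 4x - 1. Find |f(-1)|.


f(-1) = -5
|-5| = 5

5


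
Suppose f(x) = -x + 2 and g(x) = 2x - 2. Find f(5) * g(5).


-24


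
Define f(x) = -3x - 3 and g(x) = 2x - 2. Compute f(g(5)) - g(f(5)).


f(g(5)) = -27
g(f(5)) = -38
Difference = 11

11


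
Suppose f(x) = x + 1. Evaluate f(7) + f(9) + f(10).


f(7) = 8
f(9) = 10
f(10) = 11
Sum = 29

29


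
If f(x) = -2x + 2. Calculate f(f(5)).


f(5) = -8
f(-8) = 18

18


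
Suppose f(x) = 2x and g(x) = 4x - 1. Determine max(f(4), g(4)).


f(4) = 8
g(4) = 15
max = 15

15


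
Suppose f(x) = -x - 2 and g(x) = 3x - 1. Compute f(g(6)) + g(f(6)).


f(g(6)) = -19
g(f(6)) = -25
Sum = -44

-44


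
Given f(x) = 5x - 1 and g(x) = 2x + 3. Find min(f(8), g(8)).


f(8) = 39
g(8) = 19
min = 19

19


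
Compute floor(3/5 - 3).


3/5 = 0.6
0.6 - 3 = -2.4
floor(-2.4) = -3

-3


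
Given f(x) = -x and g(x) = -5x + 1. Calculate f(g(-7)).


-36


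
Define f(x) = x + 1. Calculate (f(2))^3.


27


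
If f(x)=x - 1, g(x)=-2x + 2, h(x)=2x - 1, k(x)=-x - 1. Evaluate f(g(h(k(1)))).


k(1) = -2
h(-2) = -5
g(-5) = 12
f(12) = 11

11


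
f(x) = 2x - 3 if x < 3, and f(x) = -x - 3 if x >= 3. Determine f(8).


8 satisfies x >= 3
f(8) = -11

-11


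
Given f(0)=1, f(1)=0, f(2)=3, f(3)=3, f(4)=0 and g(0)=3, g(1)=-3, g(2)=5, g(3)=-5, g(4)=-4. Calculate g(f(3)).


f(3) = 3
g(3) = -5

-5


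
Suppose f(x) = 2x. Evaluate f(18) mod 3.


f(18) = 36
36 mod 3 = 0

0


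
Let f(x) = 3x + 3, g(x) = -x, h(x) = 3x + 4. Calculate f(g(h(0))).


h(0) = 4
g(4) = -4
f(-4) = -9

-9


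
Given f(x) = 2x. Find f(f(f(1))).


f(1) = 2
f(2) = 4
f(4) = 8

8


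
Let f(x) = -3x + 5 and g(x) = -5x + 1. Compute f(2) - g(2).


f(2) = -1
g(2) = -9
Difference = 8

8


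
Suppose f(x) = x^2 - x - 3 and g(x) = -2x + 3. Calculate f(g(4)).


27


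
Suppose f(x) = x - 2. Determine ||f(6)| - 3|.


f(6) = 4
|4| = 4
|4 - 3| = 1

1


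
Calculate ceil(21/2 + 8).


21/2 = 10.5
10.5 + 8 = 18.5
ceil(18.5) = 19

19


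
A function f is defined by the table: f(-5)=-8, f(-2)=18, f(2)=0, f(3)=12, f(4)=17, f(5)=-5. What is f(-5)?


Reading from the table at x = -5

-8


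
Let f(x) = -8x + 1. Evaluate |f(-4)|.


f(-4) = 33
|33| = 33

33


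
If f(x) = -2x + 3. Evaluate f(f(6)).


f(6) = -9
f(-9) = 21

21


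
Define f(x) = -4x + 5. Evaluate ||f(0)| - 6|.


f(0) = 5
|5| = 5
|5 - 6| = 1

1


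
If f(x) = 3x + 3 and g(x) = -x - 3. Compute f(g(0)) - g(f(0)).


f(g(0)) = -6
g(f(0)) = -6
Difference = 0

0


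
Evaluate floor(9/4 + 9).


11


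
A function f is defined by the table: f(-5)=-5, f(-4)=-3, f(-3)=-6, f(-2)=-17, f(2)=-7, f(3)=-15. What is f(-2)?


Reading from the table at x = -2

-17


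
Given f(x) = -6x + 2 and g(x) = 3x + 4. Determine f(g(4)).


g(4) = 16
f(16) = -94

-94


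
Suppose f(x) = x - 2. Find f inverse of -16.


Solve x - 2 = -16
x = (-16 + 2) / 1 = -14

-14


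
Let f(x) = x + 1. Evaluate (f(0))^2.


f(0) = 1
(1)^2 = 1

1


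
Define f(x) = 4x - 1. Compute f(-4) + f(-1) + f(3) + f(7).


16


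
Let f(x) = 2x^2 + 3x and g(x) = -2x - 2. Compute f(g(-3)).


44


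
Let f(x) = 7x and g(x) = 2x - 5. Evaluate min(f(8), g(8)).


f(8) = 56
g(8) = 11
min = 11

11


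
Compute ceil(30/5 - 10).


30/5 = 6
6 - 10 = -4
ceil(-4) = -4

-4


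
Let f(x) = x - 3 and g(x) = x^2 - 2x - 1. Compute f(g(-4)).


g(-4) = 23
f(23) = 20

20


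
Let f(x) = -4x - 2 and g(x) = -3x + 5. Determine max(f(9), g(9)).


-22


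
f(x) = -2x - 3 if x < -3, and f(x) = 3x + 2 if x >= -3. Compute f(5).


5 satisfies x >= -3
f(5) = 17

17


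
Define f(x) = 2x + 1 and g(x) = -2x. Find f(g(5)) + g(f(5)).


-41


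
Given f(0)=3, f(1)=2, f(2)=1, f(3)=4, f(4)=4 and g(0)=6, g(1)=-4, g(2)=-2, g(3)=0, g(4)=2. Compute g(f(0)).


f(0) = 3
g(3) = 0

0


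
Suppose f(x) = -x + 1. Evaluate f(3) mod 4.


f(3) = -2
-2 mod 4 = 2

2


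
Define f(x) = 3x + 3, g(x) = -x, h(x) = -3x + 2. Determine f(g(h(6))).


h(6) = -16
g(-16) = 16
f(16) = 51

51


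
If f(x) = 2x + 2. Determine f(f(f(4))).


f(4) = 10
f(10) = 22
f(22) = 46

46


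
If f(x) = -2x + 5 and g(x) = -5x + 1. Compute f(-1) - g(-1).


1


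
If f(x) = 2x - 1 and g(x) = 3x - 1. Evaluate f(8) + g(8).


f(8) = 15
g(8) = 23
Sum = 38

38


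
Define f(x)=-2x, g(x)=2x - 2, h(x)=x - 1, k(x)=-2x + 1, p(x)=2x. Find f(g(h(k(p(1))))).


p(1) = 2
k(2) = -3
h(-3) = -4
g(-4) = -10
f(-10) = 20

20


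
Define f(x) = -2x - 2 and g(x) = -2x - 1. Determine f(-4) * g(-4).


f(-4) = 6
g(-4) = 7
Product = 42

42


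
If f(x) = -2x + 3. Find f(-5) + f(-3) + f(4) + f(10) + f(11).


f(-5) = 13
f(-3) = 9
f(4) = -5
f(10) = -17
f(11) = -19
Sum = -19

-19


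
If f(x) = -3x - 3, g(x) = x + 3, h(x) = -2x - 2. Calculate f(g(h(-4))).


h(-4) = 6
g(6) = 9
f(9) = -30

-30


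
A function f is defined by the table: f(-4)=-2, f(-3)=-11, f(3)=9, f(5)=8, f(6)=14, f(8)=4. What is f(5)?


Reading from the table at x = 5

8


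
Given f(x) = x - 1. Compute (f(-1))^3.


f(-1) = -2
(-2)^3 = -8

-8


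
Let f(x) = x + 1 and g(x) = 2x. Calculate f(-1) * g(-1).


f(-1) = 0
g(-1) = -2
Product = 0

0


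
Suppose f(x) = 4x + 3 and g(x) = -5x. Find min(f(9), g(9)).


-45


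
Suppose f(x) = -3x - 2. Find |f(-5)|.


f(-5) = 13
|13| = 13

13


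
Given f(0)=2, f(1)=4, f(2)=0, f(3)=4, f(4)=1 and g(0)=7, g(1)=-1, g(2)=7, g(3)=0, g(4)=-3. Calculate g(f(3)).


f(3) = 4
g(4) = -3

-3


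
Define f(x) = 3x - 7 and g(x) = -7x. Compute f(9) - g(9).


f(9) = 20
g(9) = -63
Difference = 83

83


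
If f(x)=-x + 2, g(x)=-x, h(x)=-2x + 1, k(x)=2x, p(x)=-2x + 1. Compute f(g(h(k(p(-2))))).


p(-2) = 5
k(5) = 10
h(10) = -19
g(-19) = 19
f(19) = -17

-17


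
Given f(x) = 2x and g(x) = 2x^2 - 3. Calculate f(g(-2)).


g(-2) = 5
f(5) = 10

10


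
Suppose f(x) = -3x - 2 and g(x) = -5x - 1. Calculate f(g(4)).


g(4) = -21
f(-21) = 61

61


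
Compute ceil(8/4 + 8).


8/4 = 2
2 + 8 = 10
ceil(10) = 10

10


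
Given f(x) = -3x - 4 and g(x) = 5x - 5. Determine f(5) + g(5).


f(5) = -19
g(5) = 20
Sum = 1

1


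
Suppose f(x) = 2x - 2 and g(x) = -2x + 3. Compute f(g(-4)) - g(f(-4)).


f(g(-4)) = 20
g(f(-4)) = 23
Difference = -3

-3


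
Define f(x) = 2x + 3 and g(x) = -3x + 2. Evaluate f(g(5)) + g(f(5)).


-60


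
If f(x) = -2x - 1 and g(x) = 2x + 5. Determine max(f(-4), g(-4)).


f(-4) = 7
g(-4) = -3
max = 7

7


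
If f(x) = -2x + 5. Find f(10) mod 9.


3
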